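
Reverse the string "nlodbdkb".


Input: nlodbdkb
Reading characters right to left:
  Position 7: 'b'
  Position 6: 'k'
  Position 5: 'd'
  Position 4: 'b'
  Position 3: 'd'
  Position 2: 'o'
  Position 1: 'l'
  Position 0: 'n'
Reversed: bkdbdoln

bkdbdoln


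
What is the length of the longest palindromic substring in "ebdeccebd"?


Input: "ebdeccebd"
Checking substrings for palindromes:
  [3:7] "ecce" (len 4) => palindrome
  [4:6] "cc" (len 2) => palindrome
Longest palindromic substring: "ecce" with length 4

4


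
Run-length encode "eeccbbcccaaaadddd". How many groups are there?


Input: eeccbbcccaaaadddd
Scanning for consecutive runs:
  Group 1: 'e' x 2 (positions 0-1)
  Group 2: 'c' x 2 (positions 2-3)
  Group 3: 'b' x 2 (positions 4-5)
  Group 4: 'c' x 3 (positions 6-8)
  Group 5: 'a' x 4 (positions 9-12)
  Group 6: 'd' x 4 (positions 13-16)
Total groups: 6

6


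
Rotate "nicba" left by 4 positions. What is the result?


Input: "nicba", rotate left by 4
First 4 characters: "nicb"
Remaining characters: "a"
Concatenate remaining + first: "a" + "nicb" = "anicb"

anicb


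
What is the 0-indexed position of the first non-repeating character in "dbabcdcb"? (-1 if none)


Input: dbabcdcb
Character frequencies:
  'a': 1
  'b': 3
  'c': 2
  'd': 2
Scanning left to right for freq == 1:
  Position 0 ('d'): freq=2, skip
  Position 1 ('b'): freq=3, skip
  Position 2 ('a'): unique! => answer = 2

2


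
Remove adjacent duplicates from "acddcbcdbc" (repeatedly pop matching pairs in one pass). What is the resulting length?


Input: acddcbcdbc
Stack-based adjacent duplicate removal:
  Read 'a': push. Stack: a
  Read 'c': push. Stack: ac
  Read 'd': push. Stack: acd
  Read 'd': matches stack top 'd' => pop. Stack: ac
  Read 'c': matches stack top 'c' => pop. Stack: a
  Read 'b': push. Stack: ab
  Read 'c': push. Stack: abc
  Read 'd': push. Stack: abcd
  Read 'b': push. Stack: abcdb
  Read 'c': push. Stack: abcdbc
Final stack: "abcdbc" (length 6)

6


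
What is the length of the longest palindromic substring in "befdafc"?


Input: "befdafc"
Checking substrings for palindromes:
  No multi-char palindromic substrings found
Longest palindromic substring: "b" with length 1

1


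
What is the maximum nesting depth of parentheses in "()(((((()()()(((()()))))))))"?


Input: "()(((((()()()(((()()))))))))"
Tracking depth:
  Position 0 '(': depth becomes 1
  Position 1 ')': depth becomes 0
  Position 2 '(': depth becomes 1
  Position 3 '(': depth becomes 2
  Position 4 '(': depth becomes 3
  Position 5 '(': depth becomes 4
  Position 6 '(': depth becomes 5
  Position 7 '(': depth becomes 6
  Position 8 ')': depth becomes 5
  Position 9 '(': depth becomes 6
  Position 10 ')': depth becomes 5
  Position 11 '(': depth becomes 6
  Position 12 ')': depth becomes 5
  Position 13 '(': depth becomes 6
  Position 14 '(': depth becomes 7
  Position 15 '(': depth becomes 8
  Position 16 '(': depth becomes 9
  Position 17 ')': depth becomes 8
  Position 18 '(': depth becomes 9
  Position 19 ')': depth becomes 8
  Position 20 ')': depth becomes 7
  Position 21 ')': depth becomes 6
  Position 22 ')': depth becomes 5
  Position 23 ')': depth becomes 4
  Position 24 ')': depth becomes 3
  Position 25 ')': depth becomes 2
  Position 26 ')': depth becomes 1
  Position 27 ')': depth becomes 0
Maximum depth reached: 9

9


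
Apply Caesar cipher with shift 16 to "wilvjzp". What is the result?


Caesar cipher: shift "wilvjzp" by 16
  'w' (pos 22) + 16 = pos 12 = 'm'
  'i' (pos 8) + 16 = pos 24 = 'y'
  'l' (pos 11) + 16 = pos 1 = 'b'
  'v' (pos 21) + 16 = pos 11 = 'l'
  'j' (pos 9) + 16 = pos 25 = 'z'
  'z' (pos 25) + 16 = pos 15 = 'p'
  'p' (pos 15) + 16 = pos 5 = 'f'
Result: myblzpf

myblzpf


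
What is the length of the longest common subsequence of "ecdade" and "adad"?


LCS of "ecdade" and "adad"
DP table:
           a    d    a    d
      0    0    0    0    0
  e   0    0    0    0    0
  c   0    0    0    0    0
  d   0    0    1    1    1
  a   0    1    1    2    2
  d   0    1    2    2    3
  e   0    1    2    2    3
LCS length = dp[6][4] = 3

3


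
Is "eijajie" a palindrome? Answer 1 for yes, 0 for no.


Input: eijajie
Reversed: eijajie
  Compare pos 0 ('e') with pos 6 ('e'): match
  Compare pos 1 ('i') with pos 5 ('i'): match
  Compare pos 2 ('j') with pos 4 ('j'): match
Result: palindrome

1


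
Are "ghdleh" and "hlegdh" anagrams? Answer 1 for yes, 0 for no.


Strings: "ghdleh", "hlegdh"
Sorted first:  deghhl
Sorted second: deghhl
Sorted forms match => anagrams

1


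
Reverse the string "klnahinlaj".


Input: klnahinlaj
Reading characters right to left:
  Position 9: 'j'
  Position 8: 'a'
  Position 7: 'l'
  Position 6: 'n'
  Position 5: 'i'
  Position 4: 'h'
  Position 3: 'a'
  Position 2: 'n'
  Position 1: 'l'
  Position 0: 'k'
Reversed: jalnihanlk

jalnihanlk


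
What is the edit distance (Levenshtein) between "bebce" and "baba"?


Computing edit distance: "bebce" -> "baba"
DP table:
           b    a    b    a
      0    1    2    3    4
  b   1    0    1    2    3
  e   2    1    1    2    3
  b   3    2    2    1    2
  c   4    3    3    2    2
  e   5    4    4    3    3
Edit distance = dp[5][4] = 3

3


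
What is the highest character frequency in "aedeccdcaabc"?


Input: aedeccdcaabc
Character counts:
  'a': 3
  'b': 1
  'c': 4
  'd': 2
  'e': 2
Maximum frequency: 4

4


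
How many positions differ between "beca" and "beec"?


Comparing "beca" and "beec" position by position:
  Position 0: 'b' vs 'b' => same
  Position 1: 'e' vs 'e' => same
  Position 2: 'c' vs 'e' => DIFFER
  Position 3: 'a' vs 'c' => DIFFER
Positions that differ: 2

2


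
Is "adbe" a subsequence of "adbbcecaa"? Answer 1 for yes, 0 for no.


Check if "adbe" is a subsequence of "adbbcecaa"
Greedy scan:
  Position 0 ('a'): matches sub[0] = 'a'
  Position 1 ('d'): matches sub[1] = 'd'
  Position 2 ('b'): matches sub[2] = 'b'
  Position 3 ('b'): no match needed
  Position 4 ('c'): no match needed
  Position 5 ('e'): matches sub[3] = 'e'
  Position 6 ('c'): no match needed
  Position 7 ('a'): no match needed
  Position 8 ('a'): no match needed
All 4 characters matched => is a subsequence

1


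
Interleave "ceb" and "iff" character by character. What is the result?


Interleaving "ceb" and "iff":
  Position 0: 'c' from first, 'i' from second => "ci"
  Position 1: 'e' from first, 'f' from second => "ef"
  Position 2: 'b' from first, 'f' from second => "bf"
Result: ciefbf

ciefbf


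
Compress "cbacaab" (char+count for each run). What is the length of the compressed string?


Input: cbacaab
Runs:
  'c' x 1 => "c1"
  'b' x 1 => "b1"
  'a' x 1 => "a1"
  'c' x 1 => "c1"
  'a' x 2 => "a2"
  'b' x 1 => "b1"
Compressed: "c1b1a1c1a2b1"
Compressed length: 12

12


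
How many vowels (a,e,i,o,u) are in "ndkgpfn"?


Input: ndkgpfn
Checking each character:
  'n' at position 0: consonant
  'd' at position 1: consonant
  'k' at position 2: consonant
  'g' at position 3: consonant
  'p' at position 4: consonant
  'f' at position 5: consonant
  'n' at position 6: consonant
Total vowels: 0

0


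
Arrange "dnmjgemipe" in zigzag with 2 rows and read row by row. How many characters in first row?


Zigzag "dnmjgemipe" into 2 rows:
Placing characters:
  'd' => row 0
  'n' => row 1
  'm' => row 0
  'j' => row 1
  'g' => row 0
  'e' => row 1
  'm' => row 0
  'i' => row 1
  'p' => row 0
  'e' => row 1
Rows:
  Row 0: "dmgmp"
  Row 1: "njeie"
First row length: 5

5


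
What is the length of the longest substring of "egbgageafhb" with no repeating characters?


Input: "egbgageafhb"
Sliding window (track last position of each char):
  Position 0 ('e'): window [0,0] length 1 -- new best
  Position 1 ('g'): window [0,1] length 2 -- new best
  Position 2 ('b'): window [0,2] length 3 -- new best
  Position 3 ('g'): repeat (last at 1), move window start to 2
  Position 3 ('g'): window [2,3] length 2
  Position 4 ('a'): window [2,4] length 3
  Position 5 ('g'): repeat (last at 3), move window start to 4
  Position 5 ('g'): window [4,5] length 2
  Position 6 ('e'): window [4,6] length 3
  Position 7 ('a'): repeat (last at 4), move window start to 5
  Position 7 ('a'): window [5,7] length 3
  Position 8 ('f'): window [5,8] length 4 -- new best
  Position 9 ('h'): window [5,9] length 5 -- new best
  Position 10 ('b'): window [5,10] length 6 -- new best
Longest substring with no repeats: "geafhb" with length 6

6


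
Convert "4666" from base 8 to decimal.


Input: "4666" in base 8
Positional expansion:
  Digit '4' (value 4) x 8^3 = 2048
  Digit '6' (value 6) x 8^2 = 384
  Digit '6' (value 6) x 8^1 = 48
  Digit '6' (value 6) x 8^0 = 6
Sum = 2486

2486


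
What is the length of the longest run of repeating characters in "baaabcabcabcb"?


Input: "baaabcabcabcb"
Scanning for longest run:
  Position 1 ('a'): new char, reset run to 1
  Position 2 ('a'): continues run of 'a', length=2
  Position 3 ('a'): continues run of 'a', length=3
  Position 4 ('b'): new char, reset run to 1
  Position 5 ('c'): new char, reset run to 1
  Position 6 ('a'): new char, reset run to 1
  Position 7 ('b'): new char, reset run to 1
  Position 8 ('c'): new char, reset run to 1
  Position 9 ('a'): new char, reset run to 1
  Position 10 ('b'): new char, reset run to 1
  Position 11 ('c'): new char, reset run to 1
  Position 12 ('b'): new char, reset run to 1
Longest run: 'a' with length 3

3


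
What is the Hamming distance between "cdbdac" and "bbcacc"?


Comparing "cdbdac" and "bbcacc" position by position:
  Position 0: 'c' vs 'b' => differ
  Position 1: 'd' vs 'b' => differ
  Position 2: 'b' vs 'c' => differ
  Position 3: 'd' vs 'a' => differ
  Position 4: 'a' vs 'c' => differ
  Position 5: 'c' vs 'c' => same
Total differences (Hamming distance): 5

5


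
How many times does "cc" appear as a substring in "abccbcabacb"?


Searching for "cc" in "abccbcabacb"
Scanning each position:
  Position 0: "ab" => no
  Position 1: "bc" => no
  Position 2: "cc" => MATCH
  Position 3: "cb" => no
  Position 4: "bc" => no
  Position 5: "ca" => no
  Position 6: "ab" => no
  Position 7: "ba" => no
  Position 8: "ac" => no
  Position 9: "cb" => no
Total occurrences: 1

1


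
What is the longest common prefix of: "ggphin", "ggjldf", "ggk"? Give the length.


Words: ggphin, ggjldf, ggk
  Position 0: all 'g' => match
  Position 1: all 'g' => match
  Position 2: ('p', 'j', 'k') => mismatch, stop
LCP = "gg" (length 2)

2


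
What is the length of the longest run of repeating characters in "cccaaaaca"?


Input: "cccaaaaca"
Scanning for longest run:
  Position 1 ('c'): continues run of 'c', length=2
  Position 2 ('c'): continues run of 'c', length=3
  Position 3 ('a'): new char, reset run to 1
  Position 4 ('a'): continues run of 'a', length=2
  Position 5 ('a'): continues run of 'a', length=3
  Position 6 ('a'): continues run of 'a', length=4
  Position 7 ('c'): new char, reset run to 1
  Position 8 ('a'): new char, reset run to 1
Longest run: 'a' with length 4

4


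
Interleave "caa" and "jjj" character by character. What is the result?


Interleaving "caa" and "jjj":
  Position 0: 'c' from first, 'j' from second => "cj"
  Position 1: 'a' from first, 'j' from second => "aj"
  Position 2: 'a' from first, 'j' from second => "aj"
Result: cjajaj

cjajaj


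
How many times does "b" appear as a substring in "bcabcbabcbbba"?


Searching for "b" in "bcabcbabcbbba"
Scanning each position:
  Position 0: "b" => MATCH
  Position 1: "c" => no
  Position 2: "a" => no
  Position 3: "b" => MATCH
  Position 4: "c" => no
  Position 5: "b" => MATCH
  Position 6: "a" => no
  Position 7: "b" => MATCH
  Position 8: "c" => no
  Position 9: "b" => MATCH
  Position 10: "b" => MATCH
  Position 11: "b" => MATCH
  Position 12: "a" => no
Total occurrences: 7

7


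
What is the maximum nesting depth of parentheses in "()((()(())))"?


Input: "()((()(())))"
Tracking depth:
  Position 0 '(': depth becomes 1
  Position 1 ')': depth becomes 0
  Position 2 '(': depth becomes 1
  Position 3 '(': depth becomes 2
  Position 4 '(': depth becomes 3
  Position 5 ')': depth becomes 2
  Position 6 '(': depth becomes 3
  Position 7 '(': depth becomes 4
  Position 8 ')': depth becomes 3
  Position 9 ')': depth becomes 2
  Position 10 ')': depth becomes 1
  Position 11 ')': depth becomes 0
Maximum depth reached: 4

4


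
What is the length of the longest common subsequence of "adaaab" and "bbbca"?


LCS of "adaaab" and "bbbca"
DP table:
           b    b    b    c    a
      0    0    0    0    0    0
  a   0    0    0    0    0    1
  d   0    0    0    0    0    1
  a   0    0    0    0    0    1
  a   0    0    0    0    0    1
  a   0    0    0    0    0    1
  b   0    1    1    1    1    1
LCS length = dp[6][5] = 1

1


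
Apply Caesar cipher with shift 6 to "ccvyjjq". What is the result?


Caesar cipher: shift "ccvyjjq" by 6
  'c' (pos 2) + 6 = pos 8 = 'i'
  'c' (pos 2) + 6 = pos 8 = 'i'
  'v' (pos 21) + 6 = pos 1 = 'b'
  'y' (pos 24) + 6 = pos 4 = 'e'
  'j' (pos 9) + 6 = pos 15 = 'p'
  'j' (pos 9) + 6 = pos 15 = 'p'
  'q' (pos 16) + 6 = pos 22 = 'w'
Result: iibeppw

iibeppw


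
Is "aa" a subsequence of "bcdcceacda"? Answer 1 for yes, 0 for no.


Check if "aa" is a subsequence of "bcdcceacda"
Greedy scan:
  Position 0 ('b'): no match needed
  Position 1 ('c'): no match needed
  Position 2 ('d'): no match needed
  Position 3 ('c'): no match needed
  Position 4 ('c'): no match needed
  Position 5 ('e'): no match needed
  Position 6 ('a'): matches sub[0] = 'a'
  Position 7 ('c'): no match needed
  Position 8 ('d'): no match needed
  Position 9 ('a'): matches sub[1] = 'a'
All 2 characters matched => is a subsequence

1


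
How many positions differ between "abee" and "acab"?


Comparing "abee" and "acab" position by position:
  Position 0: 'a' vs 'a' => same
  Position 1: 'b' vs 'c' => DIFFER
  Position 2: 'e' vs 'a' => DIFFER
  Position 3: 'e' vs 'b' => DIFFER
Positions that differ: 3

3


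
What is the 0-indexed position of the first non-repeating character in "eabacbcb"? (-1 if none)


Input: eabacbcb
Character frequencies:
  'a': 2
  'b': 3
  'c': 2
  'e': 1
Scanning left to right for freq == 1:
  Position 0 ('e'): unique! => answer = 0

0


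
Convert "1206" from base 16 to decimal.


Input: "1206" in base 16
Positional expansion:
  Digit '1' (value 1) x 16^3 = 4096
  Digit '2' (value 2) x 16^2 = 512
  Digit '0' (value 0) x 16^1 = 0
  Digit '6' (value 6) x 16^0 = 6
Sum = 4614

4614


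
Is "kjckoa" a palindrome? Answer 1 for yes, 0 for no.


Input: kjckoa
Reversed: aokcjk
  Compare pos 0 ('k') with pos 5 ('a'): MISMATCH
  Compare pos 1 ('j') with pos 4 ('o'): MISMATCH
  Compare pos 2 ('c') with pos 3 ('k'): MISMATCH
Result: not a palindrome

0


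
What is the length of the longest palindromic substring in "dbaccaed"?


Input: "dbaccaed"
Checking substrings for palindromes:
  [2:6] "acca" (len 4) => palindrome
  [3:5] "cc" (len 2) => palindrome
Longest palindromic substring: "acca" with length 4

4


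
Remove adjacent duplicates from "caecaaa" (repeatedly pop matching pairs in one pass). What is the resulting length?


Input: caecaaa
Stack-based adjacent duplicate removal:
  Read 'c': push. Stack: c
  Read 'a': push. Stack: ca
  Read 'e': push. Stack: cae
  Read 'c': push. Stack: caec
  Read 'a': push. Stack: caeca
  Read 'a': matches stack top 'a' => pop. Stack: caec
  Read 'a': push. Stack: caeca
Final stack: "caeca" (length 5)

5


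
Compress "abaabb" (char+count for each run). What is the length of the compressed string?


Input: abaabb
Runs:
  'a' x 1 => "a1"
  'b' x 1 => "b1"
  'a' x 2 => "a2"
  'b' x 2 => "b2"
Compressed: "a1b1a2b2"
Compressed length: 8

8


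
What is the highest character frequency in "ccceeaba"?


Input: ccceeaba
Character counts:
  'a': 2
  'b': 1
  'c': 3
  'e': 2
Maximum frequency: 3

3


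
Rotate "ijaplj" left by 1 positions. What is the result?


Input: "ijaplj", rotate left by 1
First 1 characters: "i"
Remaining characters: "japlj"
Concatenate remaining + first: "japlj" + "i" = "japlji"

japlji


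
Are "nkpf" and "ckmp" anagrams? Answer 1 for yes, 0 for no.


Strings: "nkpf", "ckmp"
Sorted first:  fknp
Sorted second: ckmp
Differ at position 0: 'f' vs 'c' => not anagrams

0


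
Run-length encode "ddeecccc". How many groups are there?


Input: ddeecccc
Scanning for consecutive runs:
  Group 1: 'd' x 2 (positions 0-1)
  Group 2: 'e' x 2 (positions 2-3)
  Group 3: 'c' x 4 (positions 4-7)
Total groups: 3

3


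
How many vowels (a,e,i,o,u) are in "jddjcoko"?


Input: jddjcoko
Checking each character:
  'j' at position 0: consonant
  'd' at position 1: consonant
  'd' at position 2: consonant
  'j' at position 3: consonant
  'c' at position 4: consonant
  'o' at position 5: vowel (running total: 1)
  'k' at position 6: consonant
  'o' at position 7: vowel (running total: 2)
Total vowels: 2

2


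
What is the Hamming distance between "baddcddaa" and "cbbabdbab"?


Comparing "baddcddaa" and "cbbabdbab" position by position:
  Position 0: 'b' vs 'c' => differ
  Position 1: 'a' vs 'b' => differ
  Position 2: 'd' vs 'b' => differ
  Position 3: 'd' vs 'a' => differ
  Position 4: 'c' vs 'b' => differ
  Position 5: 'd' vs 'd' => same
  Position 6: 'd' vs 'b' => differ
  Position 7: 'a' vs 'a' => same
  Position 8: 'a' vs 'b' => differ
Total differences (Hamming distance): 7

7


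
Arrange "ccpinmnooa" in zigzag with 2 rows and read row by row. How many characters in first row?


Zigzag "ccpinmnooa" into 2 rows:
Placing characters:
  'c' => row 0
  'c' => row 1
  'p' => row 0
  'i' => row 1
  'n' => row 0
  'm' => row 1
  'n' => row 0
  'o' => row 1
  'o' => row 0
  'a' => row 1
Rows:
  Row 0: "cpnno"
  Row 1: "cimoa"
First row length: 5

5


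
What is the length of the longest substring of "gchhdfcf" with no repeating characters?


Input: "gchhdfcf"
Sliding window (track last position of each char):
  Position 0 ('g'): window [0,0] length 1 -- new best
  Position 1 ('c'): window [0,1] length 2 -- new best
  Position 2 ('h'): window [0,2] length 3 -- new best
  Position 3 ('h'): repeat (last at 2), move window start to 3
  Position 3 ('h'): window [3,3] length 1
  Position 4 ('d'): window [3,4] length 2
  Position 5 ('f'): window [3,5] length 3
  Position 6 ('c'): window [3,6] length 4 -- new best
  Position 7 ('f'): repeat (last at 5), move window start to 6
  Position 7 ('f'): window [6,7] length 2
Longest substring with no repeats: "hdfc" with length 4

4


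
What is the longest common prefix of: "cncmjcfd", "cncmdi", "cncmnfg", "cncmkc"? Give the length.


Words: cncmjcfd, cncmdi, cncmnfg, cncmkc
  Position 0: all 'c' => match
  Position 1: all 'n' => match
  Position 2: all 'c' => match
  Position 3: all 'm' => match
  Position 4: ('j', 'd', 'n', 'k') => mismatch, stop
LCP = "cncm" (length 4)

4


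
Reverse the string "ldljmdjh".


Input: ldljmdjh
Reading characters right to left:
  Position 7: 'h'
  Position 6: 'j'
  Position 5: 'd'
  Position 4: 'm'
  Position 3: 'j'
  Position 2: 'l'
  Position 1: 'd'
  Position 0: 'l'
Reversed: hjdmjldl

hjdmjldl


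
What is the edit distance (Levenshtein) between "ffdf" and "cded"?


Computing edit distance: "ffdf" -> "cded"
DP table:
           c    d    e    d
      0    1    2    3    4
  f   1    1    2    3    4
  f   2    2    2    3    4
  d   3    3    2    3    3
  f   4    4    3    3    4
Edit distance = dp[4][4] = 4

4


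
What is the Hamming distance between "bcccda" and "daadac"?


Comparing "bcccda" and "daadac" position by position:
  Position 0: 'b' vs 'd' => differ
  Position 1: 'c' vs 'a' => differ
  Position 2: 'c' vs 'a' => differ
  Position 3: 'c' vs 'd' => differ
  Position 4: 'd' vs 'a' => differ
  Position 5: 'a' vs 'c' => differ
Total differences (Hamming distance): 6

6


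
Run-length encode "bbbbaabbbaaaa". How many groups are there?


Input: bbbbaabbbaaaa
Scanning for consecutive runs:
  Group 1: 'b' x 4 (positions 0-3)
  Group 2: 'a' x 2 (positions 4-5)
  Group 3: 'b' x 3 (positions 6-8)
  Group 4: 'a' x 4 (positions 9-12)
Total groups: 4

4


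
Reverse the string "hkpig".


Input: hkpig
Reading characters right to left:
  Position 4: 'g'
  Position 3: 'i'
  Position 2: 'p'
  Position 1: 'k'
  Position 0: 'h'
Reversed: gipkh

gipkh


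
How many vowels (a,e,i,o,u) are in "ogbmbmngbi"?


Input: ogbmbmngbi
Checking each character:
  'o' at position 0: vowel (running total: 1)
  'g' at position 1: consonant
  'b' at position 2: consonant
  'm' at position 3: consonant
  'b' at position 4: consonant
  'm' at position 5: consonant
  'n' at position 6: consonant
  'g' at position 7: consonant
  'b' at position 8: consonant
  'i' at position 9: vowel (running total: 2)
Total vowels: 2

2


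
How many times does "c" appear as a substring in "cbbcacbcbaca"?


Searching for "c" in "cbbcacbcbaca"
Scanning each position:
  Position 0: "c" => MATCH
  Position 1: "b" => no
  Position 2: "b" => no
  Position 3: "c" => MATCH
  Position 4: "a" => no
  Position 5: "c" => MATCH
  Position 6: "b" => no
  Position 7: "c" => MATCH
  Position 8: "b" => no
  Position 9: "a" => no
  Position 10: "c" => MATCH
  Position 11: "a" => no
Total occurrences: 5

5


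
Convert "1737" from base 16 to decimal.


Input: "1737" in base 16
Positional expansion:
  Digit '1' (value 1) x 16^3 = 4096
  Digit '7' (value 7) x 16^2 = 1792
  Digit '3' (value 3) x 16^1 = 48
  Digit '7' (value 7) x 16^0 = 7
Sum = 5943

5943


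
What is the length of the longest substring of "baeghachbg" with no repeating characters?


Input: "baeghachbg"
Sliding window (track last position of each char):
  Position 0 ('b'): window [0,0] length 1 -- new best
  Position 1 ('a'): window [0,1] length 2 -- new best
  Position 2 ('e'): window [0,2] length 3 -- new best
  Position 3 ('g'): window [0,3] length 4 -- new best
  Position 4 ('h'): window [0,4] length 5 -- new best
  Position 5 ('a'): repeat (last at 1), move window start to 2
  Position 5 ('a'): window [2,5] length 4
  Position 6 ('c'): window [2,6] length 5
  Position 7 ('h'): repeat (last at 4), move window start to 5
  Position 7 ('h'): window [5,7] length 3
  Position 8 ('b'): window [5,8] length 4
  Position 9 ('g'): window [5,9] length 5
Longest substring with no repeats: "baegh" with length 5

5


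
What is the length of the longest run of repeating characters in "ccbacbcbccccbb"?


Input: "ccbacbcbccccbb"
Scanning for longest run:
  Position 1 ('c'): continues run of 'c', length=2
  Position 2 ('b'): new char, reset run to 1
  Position 3 ('a'): new char, reset run to 1
  Position 4 ('c'): new char, reset run to 1
  Position 5 ('b'): new char, reset run to 1
  Position 6 ('c'): new char, reset run to 1
  Position 7 ('b'): new char, reset run to 1
  Position 8 ('c'): new char, reset run to 1
  Position 9 ('c'): continues run of 'c', length=2
  Position 10 ('c'): continues run of 'c', length=3
  Position 11 ('c'): continues run of 'c', length=4
  Position 12 ('b'): new char, reset run to 1
  Position 13 ('b'): continues run of 'b', length=2
Longest run: 'c' with length 4

4


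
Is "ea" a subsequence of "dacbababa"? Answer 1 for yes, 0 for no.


Check if "ea" is a subsequence of "dacbababa"
Greedy scan:
  Position 0 ('d'): no match needed
  Position 1 ('a'): no match needed
  Position 2 ('c'): no match needed
  Position 3 ('b'): no match needed
  Position 4 ('a'): no match needed
  Position 5 ('b'): no match needed
  Position 6 ('a'): no match needed
  Position 7 ('b'): no match needed
  Position 8 ('a'): no match needed
Only matched 0/2 characters => not a subsequence

0


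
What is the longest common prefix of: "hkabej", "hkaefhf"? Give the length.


Words: hkabej, hkaefhf
  Position 0: all 'h' => match
  Position 1: all 'k' => match
  Position 2: all 'a' => match
  Position 3: ('b', 'e') => mismatch, stop
LCP = "hka" (length 3)

3


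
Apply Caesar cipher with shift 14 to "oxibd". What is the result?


Caesar cipher: shift "oxibd" by 14
  'o' (pos 14) + 14 = pos 2 = 'c'
  'x' (pos 23) + 14 = pos 11 = 'l'
  'i' (pos 8) + 14 = pos 22 = 'w'
  'b' (pos 1) + 14 = pos 15 = 'p'
  'd' (pos 3) + 14 = pos 17 = 'r'
Result: clwpr

clwpr


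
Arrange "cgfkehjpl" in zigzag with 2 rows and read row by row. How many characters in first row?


Zigzag "cgfkehjpl" into 2 rows:
Placing characters:
  'c' => row 0
  'g' => row 1
  'f' => row 0
  'k' => row 1
  'e' => row 0
  'h' => row 1
  'j' => row 0
  'p' => row 1
  'l' => row 0
Rows:
  Row 0: "cfejl"
  Row 1: "gkhp"
First row length: 5

5


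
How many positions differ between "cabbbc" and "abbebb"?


Comparing "cabbbc" and "abbebb" position by position:
  Position 0: 'c' vs 'a' => DIFFER
  Position 1: 'a' vs 'b' => DIFFER
  Position 2: 'b' vs 'b' => same
  Position 3: 'b' vs 'e' => DIFFER
  Position 4: 'b' vs 'b' => same
  Position 5: 'c' vs 'b' => DIFFER
Positions that differ: 4

4


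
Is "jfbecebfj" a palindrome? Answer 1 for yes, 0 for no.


Input: jfbecebfj
Reversed: jfbecebfj
  Compare pos 0 ('j') with pos 8 ('j'): match
  Compare pos 1 ('f') with pos 7 ('f'): match
  Compare pos 2 ('b') with pos 6 ('b'): match
  Compare pos 3 ('e') with pos 5 ('e'): match
Result: palindrome

1


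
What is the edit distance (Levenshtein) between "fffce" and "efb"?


Computing edit distance: "fffce" -> "efb"
DP table:
           e    f    b
      0    1    2    3
  f   1    1    1    2
  f   2    2    1    2
  f   3    3    2    2
  c   4    4    3    3
  e   5    4    4    4
Edit distance = dp[5][3] = 4

4


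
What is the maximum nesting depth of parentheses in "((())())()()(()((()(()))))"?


Input: "((())())()()(()((()(()))))"
Tracking depth:
  Position 0 '(': depth becomes 1
  Position 1 '(': depth becomes 2
  Position 2 '(': depth becomes 3
  Position 3 ')': depth becomes 2
  Position 4 ')': depth becomes 1
  Position 5 '(': depth becomes 2
  Position 6 ')': depth becomes 1
  Position 7 ')': depth becomes 0
  Position 8 '(': depth becomes 1
  Position 9 ')': depth becomes 0
  Position 10 '(': depth becomes 1
  Position 11 ')': depth becomes 0
  Position 12 '(': depth becomes 1
  Position 13 '(': depth becomes 2
  Position 14 ')': depth becomes 1
  Position 15 '(': depth becomes 2
  Position 16 '(': depth becomes 3
  Position 17 '(': depth becomes 4
  Position 18 ')': depth becomes 3
  Position 19 '(': depth becomes 4
  Position 20 '(': depth becomes 5
  Position 21 ')': depth becomes 4
  Position 22 ')': depth becomes 3
  Position 23 ')': depth becomes 2
  Position 24 ')': depth becomes 1
  Position 25 ')': depth becomes 0
Maximum depth reached: 5

5


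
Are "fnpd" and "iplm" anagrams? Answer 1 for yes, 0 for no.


Strings: "fnpd", "iplm"
Sorted first:  dfnp
Sorted second: ilmp
Differ at position 0: 'd' vs 'i' => not anagrams

0


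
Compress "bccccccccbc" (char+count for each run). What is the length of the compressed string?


Input: bccccccccbc
Runs:
  'b' x 1 => "b1"
  'c' x 8 => "c8"
  'b' x 1 => "b1"
  'c' x 1 => "c1"
Compressed: "b1c8b1c1"
Compressed length: 8

8


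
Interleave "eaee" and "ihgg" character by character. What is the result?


Interleaving "eaee" and "ihgg":
  Position 0: 'e' from first, 'i' from second => "ei"
  Position 1: 'a' from first, 'h' from second => "ah"
  Position 2: 'e' from first, 'g' from second => "eg"
  Position 3: 'e' from first, 'g' from second => "eg"
Result: eiahegeg

eiahegeg


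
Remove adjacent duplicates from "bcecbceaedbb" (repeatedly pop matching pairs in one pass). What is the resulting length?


Input: bcecbceaedbb
Stack-based adjacent duplicate removal:
  Read 'b': push. Stack: b
  Read 'c': push. Stack: bc
  Read 'e': push. Stack: bce
  Read 'c': push. Stack: bcec
  Read 'b': push. Stack: bcecb
  Read 'c': push. Stack: bcecbc
  Read 'e': push. Stack: bcecbce
  Read 'a': push. Stack: bcecbcea
  Read 'e': push. Stack: bcecbceae
  Read 'd': push. Stack: bcecbceaed
  Read 'b': push. Stack: bcecbceaedb
  Read 'b': matches stack top 'b' => pop. Stack: bcecbceaed
Final stack: "bcecbceaed" (length 10)

10


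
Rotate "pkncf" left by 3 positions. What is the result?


Input: "pkncf", rotate left by 3
First 3 characters: "pkn"
Remaining characters: "cf"
Concatenate remaining + first: "cf" + "pkn" = "cfpkn"

cfpkn


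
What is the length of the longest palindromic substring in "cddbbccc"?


Input: "cddbbccc"
Checking substrings for palindromes:
  [5:8] "ccc" (len 3) => palindrome
  [1:3] "dd" (len 2) => palindrome
  [3:5] "bb" (len 2) => palindrome
  [5:7] "cc" (len 2) => palindrome
  [6:8] "cc" (len 2) => palindrome
Longest palindromic substring: "ccc" with length 3

3


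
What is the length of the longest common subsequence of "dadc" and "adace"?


LCS of "dadc" and "adace"
DP table:
           a    d    a    c    e
      0    0    0    0    0    0
  d   0    0    1    1    1    1
  a   0    1    1    2    2    2
  d   0    1    2    2    2    2
  c   0    1    2    2    3    3
LCS length = dp[4][5] = 3

3


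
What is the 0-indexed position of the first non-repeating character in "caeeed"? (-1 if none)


Input: caeeed
Character frequencies:
  'a': 1
  'c': 1
  'd': 1
  'e': 3
Scanning left to right for freq == 1:
  Position 0 ('c'): unique! => answer = 0

0


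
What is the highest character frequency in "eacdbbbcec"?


Input: eacdbbbcec
Character counts:
  'a': 1
  'b': 3
  'c': 3
  'd': 1
  'e': 2
Maximum frequency: 3

3


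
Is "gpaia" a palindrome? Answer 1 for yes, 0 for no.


Input: gpaia
Reversed: aiapg
  Compare pos 0 ('g') with pos 4 ('a'): MISMATCH
  Compare pos 1 ('p') with pos 3 ('i'): MISMATCH
Result: not a palindrome

0


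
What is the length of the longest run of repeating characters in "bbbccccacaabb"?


Input: "bbbccccacaabb"
Scanning for longest run:
  Position 1 ('b'): continues run of 'b', length=2
  Position 2 ('b'): continues run of 'b', length=3
  Position 3 ('c'): new char, reset run to 1
  Position 4 ('c'): continues run of 'c', length=2
  Position 5 ('c'): continues run of 'c', length=3
  Position 6 ('c'): continues run of 'c', length=4
  Position 7 ('a'): new char, reset run to 1
  Position 8 ('c'): new char, reset run to 1
  Position 9 ('a'): new char, reset run to 1
  Position 10 ('a'): continues run of 'a', length=2
  Position 11 ('b'): new char, reset run to 1
  Position 12 ('b'): continues run of 'b', length=2
Longest run: 'c' with length 4

4


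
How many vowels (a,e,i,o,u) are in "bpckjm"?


Input: bpckjm
Checking each character:
  'b' at position 0: consonant
  'p' at position 1: consonant
  'c' at position 2: consonant
  'k' at position 3: consonant
  'j' at position 4: consonant
  'm' at position 5: consonant
Total vowels: 0

0


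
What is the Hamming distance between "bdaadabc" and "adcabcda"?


Comparing "bdaadabc" and "adcabcda" position by position:
  Position 0: 'b' vs 'a' => differ
  Position 1: 'd' vs 'd' => same
  Position 2: 'a' vs 'c' => differ
  Position 3: 'a' vs 'a' => same
  Position 4: 'd' vs 'b' => differ
  Position 5: 'a' vs 'c' => differ
  Position 6: 'b' vs 'd' => differ
  Position 7: 'c' vs 'a' => differ
Total differences (Hamming distance): 6

6


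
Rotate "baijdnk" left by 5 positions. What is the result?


Input: "baijdnk", rotate left by 5
First 5 characters: "baijd"
Remaining characters: "nk"
Concatenate remaining + first: "nk" + "baijd" = "nkbaijd"

nkbaijd


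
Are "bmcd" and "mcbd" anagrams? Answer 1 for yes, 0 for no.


Strings: "bmcd", "mcbd"
Sorted first:  bcdm
Sorted second: bcdm
Sorted forms match => anagrams

1


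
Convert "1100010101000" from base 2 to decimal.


Input: "1100010101000" in base 2
Positional expansion:
  Digit '1' (value 1) x 2^12 = 4096
  Digit '1' (value 1) x 2^11 = 2048
  Digit '0' (value 0) x 2^10 = 0
  Digit '0' (value 0) x 2^9 = 0
  Digit '0' (value 0) x 2^8 = 0
  Digit '1' (value 1) x 2^7 = 128
  Digit '0' (value 0) x 2^6 = 0
  Digit '1' (value 1) x 2^5 = 32
  Digit '0' (value 0) x 2^4 = 0
  Digit '1' (value 1) x 2^3 = 8
  Digit '0' (value 0) x 2^2 = 0
  Digit '0' (value 0) x 2^1 = 0
  Digit '0' (value 0) x 2^0 = 0
Sum = 6312

6312


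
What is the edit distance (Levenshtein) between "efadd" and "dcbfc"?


Computing edit distance: "efadd" -> "dcbfc"
DP table:
           d    c    b    f    c
      0    1    2    3    4    5
  e   1    1    2    3    4    5
  f   2    2    2    3    3    4
  a   3    3    3    3    4    4
  d   4    3    4    4    4    5
  d   5    4    4    5    5    5
Edit distance = dp[5][5] = 5

5


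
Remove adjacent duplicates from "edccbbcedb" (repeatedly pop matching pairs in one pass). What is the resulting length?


Input: edccbbcedb
Stack-based adjacent duplicate removal:
  Read 'e': push. Stack: e
  Read 'd': push. Stack: ed
  Read 'c': push. Stack: edc
  Read 'c': matches stack top 'c' => pop. Stack: ed
  Read 'b': push. Stack: edb
  Read 'b': matches stack top 'b' => pop. Stack: ed
  Read 'c': push. Stack: edc
  Read 'e': push. Stack: edce
  Read 'd': push. Stack: edced
  Read 'b': push. Stack: edcedb
Final stack: "edcedb" (length 6)

6


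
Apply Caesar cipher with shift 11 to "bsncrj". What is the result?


Caesar cipher: shift "bsncrj" by 11
  'b' (pos 1) + 11 = pos 12 = 'm'
  's' (pos 18) + 11 = pos 3 = 'd'
  'n' (pos 13) + 11 = pos 24 = 'y'
  'c' (pos 2) + 11 = pos 13 = 'n'
  'r' (pos 17) + 11 = pos 2 = 'c'
  'j' (pos 9) + 11 = pos 20 = 'u'
Result: mdyncu

mdyncu


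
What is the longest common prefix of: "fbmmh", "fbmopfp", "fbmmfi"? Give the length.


Words: fbmmh, fbmopfp, fbmmfi
  Position 0: all 'f' => match
  Position 1: all 'b' => match
  Position 2: all 'm' => match
  Position 3: ('m', 'o', 'm') => mismatch, stop
LCP = "fbm" (length 3)

3


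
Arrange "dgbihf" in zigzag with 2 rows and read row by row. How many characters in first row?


Zigzag "dgbihf" into 2 rows:
Placing characters:
  'd' => row 0
  'g' => row 1
  'b' => row 0
  'i' => row 1
  'h' => row 0
  'f' => row 1
Rows:
  Row 0: "dbh"
  Row 1: "gif"
First row length: 3

3


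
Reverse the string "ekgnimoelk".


Input: ekgnimoelk
Reading characters right to left:
  Position 9: 'k'
  Position 8: 'l'
  Position 7: 'e'
  Position 6: 'o'
  Position 5: 'm'
  Position 4: 'i'
  Position 3: 'n'
  Position 2: 'g'
  Position 1: 'k'
  Position 0: 'e'
Reversed: kleomingke

kleomingke


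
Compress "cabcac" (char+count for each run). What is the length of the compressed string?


Input: cabcac
Runs:
  'c' x 1 => "c1"
  'a' x 1 => "a1"
  'b' x 1 => "b1"
  'c' x 1 => "c1"
  'a' x 1 => "a1"
  'c' x 1 => "c1"
Compressed: "c1a1b1c1a1c1"
Compressed length: 12

12


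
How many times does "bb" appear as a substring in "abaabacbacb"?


Searching for "bb" in "abaabacbacb"
Scanning each position:
  Position 0: "ab" => no
  Position 1: "ba" => no
  Position 2: "aa" => no
  Position 3: "ab" => no
  Position 4: "ba" => no
  Position 5: "ac" => no
  Position 6: "cb" => no
  Position 7: "ba" => no
  Position 8: "ac" => no
  Position 9: "cb" => no
Total occurrences: 0

0


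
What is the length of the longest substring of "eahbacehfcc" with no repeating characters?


Input: "eahbacehfcc"
Sliding window (track last position of each char):
  Position 0 ('e'): window [0,0] length 1 -- new best
  Position 1 ('a'): window [0,1] length 2 -- new best
  Position 2 ('h'): window [0,2] length 3 -- new best
  Position 3 ('b'): window [0,3] length 4 -- new best
  Position 4 ('a'): repeat (last at 1), move window start to 2
  Position 4 ('a'): window [2,4] length 3
  Position 5 ('c'): window [2,5] length 4
  Position 6 ('e'): window [2,6] length 5 -- new best
  Position 7 ('h'): repeat (last at 2), move window start to 3
  Position 7 ('h'): window [3,7] length 5
  Position 8 ('f'): window [3,8] length 6 -- new best
  Position 9 ('c'): repeat (last at 5), move window start to 6
  Position 9 ('c'): window [6,9] length 4
  Position 10 ('c'): repeat (last at 9), move window start to 10
  Position 10 ('c'): window [10,10] length 1
Longest substring with no repeats: "bacehf" with length 6

6


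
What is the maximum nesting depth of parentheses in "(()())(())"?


Input: "(()())(())"
Tracking depth:
  Position 0 '(': depth becomes 1
  Position 1 '(': depth becomes 2
  Position 2 ')': depth becomes 1
  Position 3 '(': depth becomes 2
  Position 4 ')': depth becomes 1
  Position 5 ')': depth becomes 0
  Position 6 '(': depth becomes 1
  Position 7 '(': depth becomes 2
  Position 8 ')': depth becomes 1
  Position 9 ')': depth becomes 0
Maximum depth reached: 2

2


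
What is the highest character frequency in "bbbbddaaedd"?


Input: bbbbddaaedd
Character counts:
  'a': 2
  'b': 4
  'd': 4
  'e': 1
Maximum frequency: 4

4


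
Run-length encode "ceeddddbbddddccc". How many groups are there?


Input: ceeddddbbddddccc
Scanning for consecutive runs:
  Group 1: 'c' x 1 (positions 0-0)
  Group 2: 'e' x 2 (positions 1-2)
  Group 3: 'd' x 4 (positions 3-6)
  Group 4: 'b' x 2 (positions 7-8)
  Group 5: 'd' x 4 (positions 9-12)
  Group 6: 'c' x 3 (positions 13-15)
Total groups: 6

6


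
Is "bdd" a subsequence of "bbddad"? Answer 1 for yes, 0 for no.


Check if "bdd" is a subsequence of "bbddad"
Greedy scan:
  Position 0 ('b'): matches sub[0] = 'b'
  Position 1 ('b'): no match needed
  Position 2 ('d'): matches sub[1] = 'd'
  Position 3 ('d'): matches sub[2] = 'd'
  Position 4 ('a'): no match needed
  Position 5 ('d'): no match needed
All 3 characters matched => is a subsequence

1


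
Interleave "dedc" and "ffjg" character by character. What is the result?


Interleaving "dedc" and "ffjg":
  Position 0: 'd' from first, 'f' from second => "df"
  Position 1: 'e' from first, 'f' from second => "ef"
  Position 2: 'd' from first, 'j' from second => "dj"
  Position 3: 'c' from first, 'g' from second => "cg"
Result: dfefdjcg

dfefdjcg


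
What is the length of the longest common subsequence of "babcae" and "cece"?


LCS of "babcae" and "cece"
DP table:
           c    e    c    e
      0    0    0    0    0
  b   0    0    0    0    0
  a   0    0    0    0    0
  b   0    0    0    0    0
  c   0    1    1    1    1
  a   0    1    1    1    1
  e   0    1    2    2    2
LCS length = dp[6][4] = 2

2


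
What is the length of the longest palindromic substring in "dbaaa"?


Input: "dbaaa"
Checking substrings for palindromes:
  [2:5] "aaa" (len 3) => palindrome
  [2:4] "aa" (len 2) => palindrome
  [3:5] "aa" (len 2) => palindrome
Longest palindromic substring: "aaa" with length 3

3


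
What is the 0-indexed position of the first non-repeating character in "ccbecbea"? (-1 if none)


Input: ccbecbea
Character frequencies:
  'a': 1
  'b': 2
  'c': 3
  'e': 2
Scanning left to right for freq == 1:
  Position 0 ('c'): freq=3, skip
  Position 1 ('c'): freq=3, skip
  Position 2 ('b'): freq=2, skip
  Position 3 ('e'): freq=2, skip
  Position 4 ('c'): freq=3, skip
  Position 5 ('b'): freq=2, skip
  Position 6 ('e'): freq=2, skip
  Position 7 ('a'): unique! => answer = 7

7


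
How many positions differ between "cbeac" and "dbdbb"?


Comparing "cbeac" and "dbdbb" position by position:
  Position 0: 'c' vs 'd' => DIFFER
  Position 1: 'b' vs 'b' => same
  Position 2: 'e' vs 'd' => DIFFER
  Position 3: 'a' vs 'b' => DIFFER
  Position 4: 'c' vs 'b' => DIFFER
Positions that differ: 4

4


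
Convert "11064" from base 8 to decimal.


Input: "11064" in base 8
Positional expansion:
  Digit '1' (value 1) x 8^4 = 4096
  Digit '1' (value 1) x 8^3 = 512
  Digit '0' (value 0) x 8^2 = 0
  Digit '6' (value 6) x 8^1 = 48
  Digit '4' (value 4) x 8^0 = 4
Sum = 4660

4660


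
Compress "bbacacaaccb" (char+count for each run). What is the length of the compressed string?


Input: bbacacaaccb
Runs:
  'b' x 2 => "b2"
  'a' x 1 => "a1"
  'c' x 1 => "c1"
  'a' x 1 => "a1"
  'c' x 1 => "c1"
  'a' x 2 => "a2"
  'c' x 2 => "c2"
  'b' x 1 => "b1"
Compressed: "b2a1c1a1c1a2c2b1"
Compressed length: 16

16


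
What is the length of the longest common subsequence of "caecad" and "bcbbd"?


LCS of "caecad" and "bcbbd"
DP table:
           b    c    b    b    d
      0    0    0    0    0    0
  c   0    0    1    1    1    1
  a   0    0    1    1    1    1
  e   0    0    1    1    1    1
  c   0    0    1    1    1    1
  a   0    0    1    1    1    1
  d   0    0    1    1    1    2
LCS length = dp[6][5] = 2

2
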